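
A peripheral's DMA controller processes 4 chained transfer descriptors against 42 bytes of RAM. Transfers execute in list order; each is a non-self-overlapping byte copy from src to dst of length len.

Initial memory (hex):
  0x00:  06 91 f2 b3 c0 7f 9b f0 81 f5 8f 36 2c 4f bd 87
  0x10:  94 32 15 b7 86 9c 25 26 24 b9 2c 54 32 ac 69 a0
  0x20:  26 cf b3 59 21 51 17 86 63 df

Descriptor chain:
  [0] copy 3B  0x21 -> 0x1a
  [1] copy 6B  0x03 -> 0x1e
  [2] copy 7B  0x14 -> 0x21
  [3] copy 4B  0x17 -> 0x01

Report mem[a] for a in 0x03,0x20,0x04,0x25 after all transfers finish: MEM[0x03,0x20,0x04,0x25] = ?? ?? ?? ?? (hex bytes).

MEM[0x03,0x20,0x04,0x25] = b9 7f cf 24

#0 dst[0x1a+3] := {0xcf,0xb3,0x59}
#1 dst[0x1e+6] := {0xb3,0xc0,0x7f,0x9b,0xf0,0x81}
#2 dst[0x21+7] := {0x86,0x9c,0x25,0x26,0x24,0xb9,0xcf}
#3 dst[0x01+4] := {0x26,0x24,0xb9,0xcf}
query mem[0x03]=0xb9, mem[0x20]=0x7f, mem[0x04]=0xcf, mem[0x25]=0x24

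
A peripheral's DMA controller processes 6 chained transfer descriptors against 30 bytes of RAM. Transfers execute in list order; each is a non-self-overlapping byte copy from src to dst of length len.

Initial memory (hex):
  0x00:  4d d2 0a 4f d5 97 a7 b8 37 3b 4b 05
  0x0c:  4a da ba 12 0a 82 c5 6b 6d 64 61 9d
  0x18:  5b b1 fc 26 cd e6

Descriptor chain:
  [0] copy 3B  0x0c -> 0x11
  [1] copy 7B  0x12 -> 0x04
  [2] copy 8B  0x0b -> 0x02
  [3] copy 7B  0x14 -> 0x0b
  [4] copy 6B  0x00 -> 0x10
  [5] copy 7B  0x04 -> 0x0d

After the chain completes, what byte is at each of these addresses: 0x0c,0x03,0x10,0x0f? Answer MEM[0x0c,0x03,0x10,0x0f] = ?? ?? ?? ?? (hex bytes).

MEM[0x0c,0x03,0x10,0x0f] = 64 4a 0a 12

#0 dst[0x11+3] := {0x4a,0xda,0xba}
#1 dst[0x04+7] := {0xda,0xba,0x6d,0x64,0x61,0x9d,0x5b}
#2 dst[0x02+8] := {0x05,0x4a,0xda,0xba,0x12,0x0a,0x4a,0xda}
#3 dst[0x0b+7] := {0x6d,0x64,0x61,0x9d,0x5b,0xb1,0xfc}
#4 dst[0x10+6] := {0x4d,0xd2,0x05,0x4a,0xda,0xba}
#5 dst[0x0d+7] := {0xda,0xba,0x12,0x0a,0x4a,0xda,0x5b}
query mem[0x0c]=0x64, mem[0x03]=0x4a, mem[0x10]=0x0a, mem[0x0f]=0x12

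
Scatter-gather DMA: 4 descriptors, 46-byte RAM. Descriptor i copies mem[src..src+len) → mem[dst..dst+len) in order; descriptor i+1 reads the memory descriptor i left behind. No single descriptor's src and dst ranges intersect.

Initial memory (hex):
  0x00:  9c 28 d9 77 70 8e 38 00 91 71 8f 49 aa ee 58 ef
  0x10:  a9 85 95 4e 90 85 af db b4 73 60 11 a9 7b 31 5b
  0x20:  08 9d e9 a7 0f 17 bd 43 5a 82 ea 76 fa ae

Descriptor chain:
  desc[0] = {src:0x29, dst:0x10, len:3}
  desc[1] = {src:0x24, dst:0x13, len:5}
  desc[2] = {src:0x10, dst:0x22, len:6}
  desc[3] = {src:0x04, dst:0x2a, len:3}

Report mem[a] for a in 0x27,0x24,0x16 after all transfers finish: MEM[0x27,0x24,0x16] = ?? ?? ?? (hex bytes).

D0: mem[0x10..0x12] <- [82 ea 76]
D1: mem[0x13..0x17] <- [0f 17 bd 43 5a]
D2: mem[0x22..0x27] <- [82 ea 76 0f 17 bd]
D3: mem[0x2a..0x2c] <- [70 8e 38]
query mem[0x27]=0xbd, mem[0x24]=0x76, mem[0x16]=0x43

MEM[0x27,0x24,0x16] = bd 76 43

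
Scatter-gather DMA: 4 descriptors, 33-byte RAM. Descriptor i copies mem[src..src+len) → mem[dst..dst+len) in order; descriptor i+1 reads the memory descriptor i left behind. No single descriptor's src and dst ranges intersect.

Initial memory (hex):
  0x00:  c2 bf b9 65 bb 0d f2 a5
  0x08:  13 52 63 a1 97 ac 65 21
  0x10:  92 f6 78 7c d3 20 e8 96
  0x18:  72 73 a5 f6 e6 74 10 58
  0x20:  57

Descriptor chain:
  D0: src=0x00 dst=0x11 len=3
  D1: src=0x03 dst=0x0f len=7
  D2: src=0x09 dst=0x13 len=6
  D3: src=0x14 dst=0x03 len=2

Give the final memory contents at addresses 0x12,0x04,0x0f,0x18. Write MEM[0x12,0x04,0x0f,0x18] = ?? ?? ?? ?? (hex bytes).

D0: mem[0x11..0x13] <- [c2 bf b9]
D1: mem[0x0f..0x15] <- [65 bb 0d f2 a5 13 52]
D2: mem[0x13..0x18] <- [52 63 a1 97 ac 65]
D3: mem[0x03..0x04] <- [63 a1]
query mem[0x12]=0xf2, mem[0x04]=0xa1, mem[0x0f]=0x65, mem[0x18]=0x65

MEM[0x12,0x04,0x0f,0x18] = f2 a1 65 65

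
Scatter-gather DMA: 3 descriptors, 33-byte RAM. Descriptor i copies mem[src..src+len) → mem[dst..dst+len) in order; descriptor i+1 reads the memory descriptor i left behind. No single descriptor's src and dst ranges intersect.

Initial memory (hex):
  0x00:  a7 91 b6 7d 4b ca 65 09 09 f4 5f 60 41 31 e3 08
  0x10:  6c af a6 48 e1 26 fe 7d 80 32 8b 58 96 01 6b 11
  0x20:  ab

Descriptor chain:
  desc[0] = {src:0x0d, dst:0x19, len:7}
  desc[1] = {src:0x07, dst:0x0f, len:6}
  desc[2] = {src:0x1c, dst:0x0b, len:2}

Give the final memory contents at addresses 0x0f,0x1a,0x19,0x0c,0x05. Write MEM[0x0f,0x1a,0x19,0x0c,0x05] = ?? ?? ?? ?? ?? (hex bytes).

MEM[0x0f,0x1a,0x19,0x0c,0x05] = 09 e3 31 af ca

[0] 0x0d->0x19 len=7 : 31 e3 08 6c af a6 48
[1] 0x07->0x0f len=6 : 09 09 f4 5f 60 41
[2] 0x1c->0x0b len=2 : 6c af
query mem[0x0f]=0x09, mem[0x1a]=0xe3, mem[0x19]=0x31, mem[0x0c]=0xaf, mem[0x05]=0xca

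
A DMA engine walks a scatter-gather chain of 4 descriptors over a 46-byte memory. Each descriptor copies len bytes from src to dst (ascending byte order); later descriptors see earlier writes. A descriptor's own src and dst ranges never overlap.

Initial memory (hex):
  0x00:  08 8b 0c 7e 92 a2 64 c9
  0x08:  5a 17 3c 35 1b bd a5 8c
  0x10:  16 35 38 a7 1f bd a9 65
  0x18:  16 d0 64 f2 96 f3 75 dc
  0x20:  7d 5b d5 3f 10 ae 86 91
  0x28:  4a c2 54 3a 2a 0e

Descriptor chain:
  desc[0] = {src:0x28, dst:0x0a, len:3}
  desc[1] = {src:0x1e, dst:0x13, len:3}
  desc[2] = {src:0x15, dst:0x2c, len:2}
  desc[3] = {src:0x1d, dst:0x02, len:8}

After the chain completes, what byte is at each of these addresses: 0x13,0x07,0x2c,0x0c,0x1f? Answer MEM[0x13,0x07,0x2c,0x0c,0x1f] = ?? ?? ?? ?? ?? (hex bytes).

D0: mem[0x0a..0x0c] <- [4a c2 54]
D1: mem[0x13..0x15] <- [75 dc 7d]
D2: mem[0x2c..0x2d] <- [7d a9]
D3: mem[0x02..0x09] <- [f3 75 dc 7d 5b d5 3f 10]
query mem[0x13]=0x75, mem[0x07]=0xd5, mem[0x2c]=0x7d, mem[0x0c]=0x54, mem[0x1f]=0xdc

MEM[0x13,0x07,0x2c,0x0c,0x1f] = 75 d5 7d 54 dc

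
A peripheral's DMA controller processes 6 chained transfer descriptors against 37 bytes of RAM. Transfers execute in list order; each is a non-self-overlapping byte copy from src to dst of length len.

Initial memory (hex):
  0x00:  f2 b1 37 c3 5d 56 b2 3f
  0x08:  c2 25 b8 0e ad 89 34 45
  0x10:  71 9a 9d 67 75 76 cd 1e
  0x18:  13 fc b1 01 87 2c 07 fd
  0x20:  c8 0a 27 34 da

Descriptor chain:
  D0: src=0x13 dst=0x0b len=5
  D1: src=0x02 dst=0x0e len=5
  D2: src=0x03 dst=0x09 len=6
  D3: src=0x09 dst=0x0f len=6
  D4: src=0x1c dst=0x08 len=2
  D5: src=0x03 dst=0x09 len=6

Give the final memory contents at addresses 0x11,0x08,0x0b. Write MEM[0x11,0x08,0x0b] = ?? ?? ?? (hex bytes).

  after D0: wrote 5B at 0x0b = 677576cd1e
  after D1: wrote 5B at 0x0e = 37c35d56b2
  after D2: wrote 6B at 0x09 = c35d56b23fc2
  after D3: wrote 6B at 0x0f = c35d56b23fc2
  after D4: wrote 2B at 0x08 = 872c
  after D5: wrote 6B at 0x09 = c35d56b23f87
query mem[0x11]=0x56, mem[0x08]=0x87, mem[0x0b]=0x56

MEM[0x11,0x08,0x0b] = 56 87 56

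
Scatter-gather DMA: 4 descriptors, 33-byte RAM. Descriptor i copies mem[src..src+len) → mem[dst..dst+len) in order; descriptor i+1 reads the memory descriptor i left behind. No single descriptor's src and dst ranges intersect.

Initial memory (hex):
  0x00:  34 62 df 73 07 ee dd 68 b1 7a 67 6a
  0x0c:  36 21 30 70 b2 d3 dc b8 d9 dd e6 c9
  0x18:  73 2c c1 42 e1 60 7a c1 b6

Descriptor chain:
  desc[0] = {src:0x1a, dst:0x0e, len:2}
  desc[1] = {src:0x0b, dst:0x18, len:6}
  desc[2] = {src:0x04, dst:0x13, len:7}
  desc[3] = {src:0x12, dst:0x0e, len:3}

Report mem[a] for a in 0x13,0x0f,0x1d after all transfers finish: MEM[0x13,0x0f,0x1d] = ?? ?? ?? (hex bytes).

MEM[0x13,0x0f,0x1d] = 07 07 b2

[0] 0x1a->0x0e len=2 : c1 42
[1] 0x0b->0x18 len=6 : 6a 36 21 c1 42 b2
[2] 0x04->0x13 len=7 : 07 ee dd 68 b1 7a 67
[3] 0x12->0x0e len=3 : dc 07 ee
query mem[0x13]=0x07, mem[0x0f]=0x07, mem[0x1d]=0xb2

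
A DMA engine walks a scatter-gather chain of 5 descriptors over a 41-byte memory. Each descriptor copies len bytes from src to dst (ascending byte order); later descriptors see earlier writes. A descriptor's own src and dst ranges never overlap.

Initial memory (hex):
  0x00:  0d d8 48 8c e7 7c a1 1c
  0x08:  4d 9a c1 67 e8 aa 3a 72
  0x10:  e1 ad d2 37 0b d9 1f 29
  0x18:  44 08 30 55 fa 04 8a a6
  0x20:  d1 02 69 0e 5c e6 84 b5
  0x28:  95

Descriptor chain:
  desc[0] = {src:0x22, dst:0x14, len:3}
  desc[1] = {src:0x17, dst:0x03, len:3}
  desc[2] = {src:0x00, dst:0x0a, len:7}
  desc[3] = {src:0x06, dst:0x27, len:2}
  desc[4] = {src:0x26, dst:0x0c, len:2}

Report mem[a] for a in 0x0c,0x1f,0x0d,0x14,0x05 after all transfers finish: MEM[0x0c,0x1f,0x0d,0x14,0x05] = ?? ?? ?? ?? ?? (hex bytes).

#0 dst[0x14+3] := {0x69,0x0e,0x5c}
#1 dst[0x03+3] := {0x29,0x44,0x08}
#2 dst[0x0a+7] := {0x0d,0xd8,0x48,0x29,0x44,0x08,0xa1}
#3 dst[0x27+2] := {0xa1,0x1c}
#4 dst[0x0c+2] := {0x84,0xa1}
query mem[0x0c]=0x84, mem[0x1f]=0xa6, mem[0x0d]=0xa1, mem[0x14]=0x69, mem[0x05]=0x08

MEM[0x0c,0x1f,0x0d,0x14,0x05] = 84 a6 a1 69 08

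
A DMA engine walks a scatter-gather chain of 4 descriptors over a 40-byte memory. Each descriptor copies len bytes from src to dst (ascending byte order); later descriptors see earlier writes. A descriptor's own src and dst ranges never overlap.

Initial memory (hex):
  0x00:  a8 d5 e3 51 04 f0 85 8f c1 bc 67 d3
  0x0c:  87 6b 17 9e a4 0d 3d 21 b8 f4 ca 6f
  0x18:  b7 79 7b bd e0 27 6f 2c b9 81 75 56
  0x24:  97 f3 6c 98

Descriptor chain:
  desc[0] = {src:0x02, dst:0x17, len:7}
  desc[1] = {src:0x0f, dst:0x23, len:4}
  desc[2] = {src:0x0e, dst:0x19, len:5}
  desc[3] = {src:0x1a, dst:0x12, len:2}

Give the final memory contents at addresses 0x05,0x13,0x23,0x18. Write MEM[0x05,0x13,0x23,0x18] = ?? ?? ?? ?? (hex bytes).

MEM[0x05,0x13,0x23,0x18] = f0 a4 9e 51

#0 dst[0x17+7] := {0xe3,0x51,0x04,0xf0,0x85,0x8f,0xc1}
#1 dst[0x23+4] := {0x9e,0xa4,0x0d,0x3d}
#2 dst[0x19+5] := {0x17,0x9e,0xa4,0x0d,0x3d}
#3 dst[0x12+2] := {0x9e,0xa4}
query mem[0x05]=0xf0, mem[0x13]=0xa4, mem[0x23]=0x9e, mem[0x18]=0x51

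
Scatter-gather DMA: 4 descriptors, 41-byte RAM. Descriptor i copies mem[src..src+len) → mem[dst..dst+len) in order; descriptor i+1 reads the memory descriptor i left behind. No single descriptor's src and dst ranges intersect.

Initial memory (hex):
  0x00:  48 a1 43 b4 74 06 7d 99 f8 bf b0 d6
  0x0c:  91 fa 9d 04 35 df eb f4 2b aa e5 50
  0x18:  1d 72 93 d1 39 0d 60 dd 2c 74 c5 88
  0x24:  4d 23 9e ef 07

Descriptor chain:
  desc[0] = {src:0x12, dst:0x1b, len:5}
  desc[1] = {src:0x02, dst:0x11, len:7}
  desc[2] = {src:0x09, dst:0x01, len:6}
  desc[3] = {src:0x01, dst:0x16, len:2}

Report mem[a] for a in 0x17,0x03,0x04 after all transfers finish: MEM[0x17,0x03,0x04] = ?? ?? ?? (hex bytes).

MEM[0x17,0x03,0x04] = b0 d6 91

[0] 0x12->0x1b len=5 : eb f4 2b aa e5
[1] 0x02->0x11 len=7 : 43 b4 74 06 7d 99 f8
[2] 0x09->0x01 len=6 : bf b0 d6 91 fa 9d
[3] 0x01->0x16 len=2 : bf b0
query mem[0x17]=0xb0, mem[0x03]=0xd6, mem[0x04]=0x91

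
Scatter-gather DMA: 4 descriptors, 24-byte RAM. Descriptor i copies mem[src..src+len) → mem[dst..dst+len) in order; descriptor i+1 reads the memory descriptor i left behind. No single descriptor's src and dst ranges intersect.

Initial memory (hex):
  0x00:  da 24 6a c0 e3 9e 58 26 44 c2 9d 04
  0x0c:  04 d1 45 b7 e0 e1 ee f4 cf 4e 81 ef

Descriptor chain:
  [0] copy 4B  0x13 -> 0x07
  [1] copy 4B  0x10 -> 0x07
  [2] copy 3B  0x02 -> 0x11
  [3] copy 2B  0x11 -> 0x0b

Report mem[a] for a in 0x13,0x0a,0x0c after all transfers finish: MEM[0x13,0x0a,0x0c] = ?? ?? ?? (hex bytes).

  after D0: wrote 4B at 0x07 = f4cf4e81
  after D1: wrote 4B at 0x07 = e0e1eef4
  after D2: wrote 3B at 0x11 = 6ac0e3
  after D3: wrote 2B at 0x0b = 6ac0
query mem[0x13]=0xe3, mem[0x0a]=0xf4, mem[0x0c]=0xc0

MEM[0x13,0x0a,0x0c] = e3 f4 c0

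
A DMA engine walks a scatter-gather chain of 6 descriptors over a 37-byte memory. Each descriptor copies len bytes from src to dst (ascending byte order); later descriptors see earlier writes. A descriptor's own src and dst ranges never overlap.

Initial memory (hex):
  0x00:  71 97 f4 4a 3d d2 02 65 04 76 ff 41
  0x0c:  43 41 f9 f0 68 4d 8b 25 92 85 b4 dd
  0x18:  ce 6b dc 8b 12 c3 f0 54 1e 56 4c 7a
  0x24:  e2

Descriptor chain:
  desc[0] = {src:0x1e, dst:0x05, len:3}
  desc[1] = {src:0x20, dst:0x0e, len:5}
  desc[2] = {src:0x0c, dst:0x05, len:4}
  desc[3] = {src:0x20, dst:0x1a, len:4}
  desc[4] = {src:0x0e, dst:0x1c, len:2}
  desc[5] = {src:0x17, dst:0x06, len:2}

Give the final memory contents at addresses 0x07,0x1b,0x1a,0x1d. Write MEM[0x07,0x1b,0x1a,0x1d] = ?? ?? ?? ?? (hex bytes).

MEM[0x07,0x1b,0x1a,0x1d] = ce 56 1e 56

  after D0: wrote 3B at 0x05 = f0541e
  after D1: wrote 5B at 0x0e = 1e564c7ae2
  after D2: wrote 4B at 0x05 = 43411e56
  after D3: wrote 4B at 0x1a = 1e564c7a
  after D4: wrote 2B at 0x1c = 1e56
  after D5: wrote 2B at 0x06 = ddce
query mem[0x07]=0xce, mem[0x1b]=0x56, mem[0x1a]=0x1e, mem[0x1d]=0x56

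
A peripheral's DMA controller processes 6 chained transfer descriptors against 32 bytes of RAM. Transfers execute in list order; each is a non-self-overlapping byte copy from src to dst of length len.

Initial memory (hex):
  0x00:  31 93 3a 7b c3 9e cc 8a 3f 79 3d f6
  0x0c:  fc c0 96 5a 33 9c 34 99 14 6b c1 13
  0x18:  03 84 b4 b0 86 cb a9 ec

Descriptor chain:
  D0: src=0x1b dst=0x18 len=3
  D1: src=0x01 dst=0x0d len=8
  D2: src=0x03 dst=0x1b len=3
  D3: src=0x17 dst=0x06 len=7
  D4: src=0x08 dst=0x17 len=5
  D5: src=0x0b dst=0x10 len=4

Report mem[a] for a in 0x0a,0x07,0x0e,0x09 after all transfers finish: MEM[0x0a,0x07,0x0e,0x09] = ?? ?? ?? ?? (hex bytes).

D0: mem[0x18..0x1a] <- [b0 86 cb]
D1: mem[0x0d..0x14] <- [93 3a 7b c3 9e cc 8a 3f]
D2: mem[0x1b..0x1d] <- [7b c3 9e]
D3: mem[0x06..0x0c] <- [13 b0 86 cb 7b c3 9e]
D4: mem[0x17..0x1b] <- [86 cb 7b c3 9e]
D5: mem[0x10..0x13] <- [c3 9e 93 3a]
query mem[0x0a]=0x7b, mem[0x07]=0xb0, mem[0x0e]=0x3a, mem[0x09]=0xcb

MEM[0x0a,0x07,0x0e,0x09] = 7b b0 3a cb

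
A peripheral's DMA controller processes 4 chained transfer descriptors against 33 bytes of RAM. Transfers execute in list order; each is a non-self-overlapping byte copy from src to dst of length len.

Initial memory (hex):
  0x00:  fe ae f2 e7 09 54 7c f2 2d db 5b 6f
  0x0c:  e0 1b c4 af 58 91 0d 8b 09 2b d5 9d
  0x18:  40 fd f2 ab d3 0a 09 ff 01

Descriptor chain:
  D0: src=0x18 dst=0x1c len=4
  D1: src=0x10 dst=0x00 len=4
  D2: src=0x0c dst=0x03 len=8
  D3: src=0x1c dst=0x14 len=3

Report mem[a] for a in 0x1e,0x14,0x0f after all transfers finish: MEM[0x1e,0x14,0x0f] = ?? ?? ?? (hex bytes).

  after D0: wrote 4B at 0x1c = 40fdf2ab
  after D1: wrote 4B at 0x00 = 58910d8b
  after D2: wrote 8B at 0x03 = e01bc4af58910d8b
  after D3: wrote 3B at 0x14 = 40fdf2
query mem[0x1e]=0xf2, mem[0x14]=0x40, mem[0x0f]=0xaf

MEM[0x1e,0x14,0x0f] = f2 40 af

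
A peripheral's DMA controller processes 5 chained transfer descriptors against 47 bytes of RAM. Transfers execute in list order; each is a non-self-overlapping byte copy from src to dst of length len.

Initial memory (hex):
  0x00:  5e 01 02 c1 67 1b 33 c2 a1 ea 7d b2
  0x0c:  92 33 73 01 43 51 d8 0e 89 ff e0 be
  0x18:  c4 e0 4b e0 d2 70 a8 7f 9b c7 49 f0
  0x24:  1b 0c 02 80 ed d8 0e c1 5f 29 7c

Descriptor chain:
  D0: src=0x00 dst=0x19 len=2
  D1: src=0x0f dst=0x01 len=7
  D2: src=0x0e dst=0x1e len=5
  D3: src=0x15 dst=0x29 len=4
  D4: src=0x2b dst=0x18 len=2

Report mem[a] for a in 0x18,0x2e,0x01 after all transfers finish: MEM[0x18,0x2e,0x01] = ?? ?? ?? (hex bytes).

D0: mem[0x19..0x1a] <- [5e 01]
D1: mem[0x01..0x07] <- [01 43 51 d8 0e 89 ff]
D2: mem[0x1e..0x22] <- [73 01 43 51 d8]
D3: mem[0x29..0x2c] <- [ff e0 be c4]
D4: mem[0x18..0x19] <- [be c4]
query mem[0x18]=0xbe, mem[0x2e]=0x7c, mem[0x01]=0x01

MEM[0x18,0x2e,0x01] = be 7c 01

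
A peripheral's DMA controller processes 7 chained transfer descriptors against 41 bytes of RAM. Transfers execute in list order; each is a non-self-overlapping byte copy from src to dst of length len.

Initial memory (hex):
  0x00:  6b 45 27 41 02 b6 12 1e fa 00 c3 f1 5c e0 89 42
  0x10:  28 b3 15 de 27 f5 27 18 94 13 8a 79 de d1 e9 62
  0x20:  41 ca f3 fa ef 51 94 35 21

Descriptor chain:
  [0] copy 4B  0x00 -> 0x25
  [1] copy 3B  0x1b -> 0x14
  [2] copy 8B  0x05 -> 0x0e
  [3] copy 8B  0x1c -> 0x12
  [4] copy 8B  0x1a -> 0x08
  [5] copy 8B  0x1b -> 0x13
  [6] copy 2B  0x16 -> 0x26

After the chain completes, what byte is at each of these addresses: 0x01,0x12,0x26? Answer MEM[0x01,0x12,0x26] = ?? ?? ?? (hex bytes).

MEM[0x01,0x12,0x26] = 45 de e9

  after D0: wrote 4B at 0x25 = 6b452741
  after D1: wrote 3B at 0x14 = 79ded1
  after D2: wrote 8B at 0x0e = b6121efa00c3f15c
  after D3: wrote 8B at 0x12 = ded1e96241caf3fa
  after D4: wrote 8B at 0x08 = 8a79ded1e96241ca
  after D5: wrote 8B at 0x13 = 79ded1e96241caf3
  after D6: wrote 2B at 0x26 = e962
query mem[0x01]=0x45, mem[0x12]=0xde, mem[0x26]=0xe9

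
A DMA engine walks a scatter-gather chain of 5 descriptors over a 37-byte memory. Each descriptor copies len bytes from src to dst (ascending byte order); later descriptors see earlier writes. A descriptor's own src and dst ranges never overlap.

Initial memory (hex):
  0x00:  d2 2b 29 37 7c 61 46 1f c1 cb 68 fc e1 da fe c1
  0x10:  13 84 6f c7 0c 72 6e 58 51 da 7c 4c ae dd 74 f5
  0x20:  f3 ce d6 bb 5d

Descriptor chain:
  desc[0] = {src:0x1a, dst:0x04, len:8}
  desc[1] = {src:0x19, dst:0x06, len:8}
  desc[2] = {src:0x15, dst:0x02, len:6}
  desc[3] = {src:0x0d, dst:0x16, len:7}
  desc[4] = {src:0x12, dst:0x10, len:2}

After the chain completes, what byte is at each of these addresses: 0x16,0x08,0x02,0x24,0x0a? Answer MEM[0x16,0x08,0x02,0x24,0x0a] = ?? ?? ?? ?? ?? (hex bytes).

MEM[0x16,0x08,0x02,0x24,0x0a] = f3 4c 72 5d dd

[0] 0x1a->0x04 len=8 : 7c 4c ae dd 74 f5 f3 ce
[1] 0x19->0x06 len=8 : da 7c 4c ae dd 74 f5 f3
[2] 0x15->0x02 len=6 : 72 6e 58 51 da 7c
[3] 0x0d->0x16 len=7 : f3 fe c1 13 84 6f c7
[4] 0x12->0x10 len=2 : 6f c7
query mem[0x16]=0xf3, mem[0x08]=0x4c, mem[0x02]=0x72, mem[0x24]=0x5d, mem[0x0a]=0xdd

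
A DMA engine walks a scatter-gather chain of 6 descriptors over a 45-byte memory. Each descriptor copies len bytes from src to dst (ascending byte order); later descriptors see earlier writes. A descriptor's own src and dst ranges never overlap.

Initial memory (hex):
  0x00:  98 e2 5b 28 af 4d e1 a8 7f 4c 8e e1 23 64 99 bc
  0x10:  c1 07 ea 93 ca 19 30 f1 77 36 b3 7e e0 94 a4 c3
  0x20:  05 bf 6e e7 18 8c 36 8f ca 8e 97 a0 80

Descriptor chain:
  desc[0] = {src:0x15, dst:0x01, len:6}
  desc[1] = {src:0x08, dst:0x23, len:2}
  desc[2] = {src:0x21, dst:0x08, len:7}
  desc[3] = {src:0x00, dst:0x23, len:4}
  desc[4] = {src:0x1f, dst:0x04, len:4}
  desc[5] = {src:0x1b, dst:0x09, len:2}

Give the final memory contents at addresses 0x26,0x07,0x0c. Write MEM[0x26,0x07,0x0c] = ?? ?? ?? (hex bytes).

D0: mem[0x01..0x06] <- [19 30 f1 77 36 b3]
D1: mem[0x23..0x24] <- [7f 4c]
D2: mem[0x08..0x0e] <- [bf 6e 7f 4c 8c 36 8f]
D3: mem[0x23..0x26] <- [98 19 30 f1]
D4: mem[0x04..0x07] <- [c3 05 bf 6e]
D5: mem[0x09..0x0a] <- [7e e0]
query mem[0x26]=0xf1, mem[0x07]=0x6e, mem[0x0c]=0x8c

MEM[0x26,0x07,0x0c] = f1 6e 8c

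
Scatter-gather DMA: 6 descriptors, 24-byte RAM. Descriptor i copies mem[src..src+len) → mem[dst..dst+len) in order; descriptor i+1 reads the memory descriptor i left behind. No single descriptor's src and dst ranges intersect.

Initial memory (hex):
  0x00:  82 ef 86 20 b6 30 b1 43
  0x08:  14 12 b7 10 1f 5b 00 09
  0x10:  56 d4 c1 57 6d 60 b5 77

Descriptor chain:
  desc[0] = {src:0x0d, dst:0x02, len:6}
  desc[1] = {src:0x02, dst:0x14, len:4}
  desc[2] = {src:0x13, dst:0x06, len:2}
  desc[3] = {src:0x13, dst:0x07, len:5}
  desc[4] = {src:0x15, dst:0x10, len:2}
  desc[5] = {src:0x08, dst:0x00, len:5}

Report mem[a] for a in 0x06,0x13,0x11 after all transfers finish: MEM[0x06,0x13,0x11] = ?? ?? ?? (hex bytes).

  after D0: wrote 6B at 0x02 = 5b000956d4c1
  after D1: wrote 4B at 0x14 = 5b000956
  after D2: wrote 2B at 0x06 = 575b
  after D3: wrote 5B at 0x07 = 575b000956
  after D4: wrote 2B at 0x10 = 0009
  after D5: wrote 5B at 0x00 = 5b0009561f
query mem[0x06]=0x57, mem[0x13]=0x57, mem[0x11]=0x09

MEM[0x06,0x13,0x11] = 57 57 09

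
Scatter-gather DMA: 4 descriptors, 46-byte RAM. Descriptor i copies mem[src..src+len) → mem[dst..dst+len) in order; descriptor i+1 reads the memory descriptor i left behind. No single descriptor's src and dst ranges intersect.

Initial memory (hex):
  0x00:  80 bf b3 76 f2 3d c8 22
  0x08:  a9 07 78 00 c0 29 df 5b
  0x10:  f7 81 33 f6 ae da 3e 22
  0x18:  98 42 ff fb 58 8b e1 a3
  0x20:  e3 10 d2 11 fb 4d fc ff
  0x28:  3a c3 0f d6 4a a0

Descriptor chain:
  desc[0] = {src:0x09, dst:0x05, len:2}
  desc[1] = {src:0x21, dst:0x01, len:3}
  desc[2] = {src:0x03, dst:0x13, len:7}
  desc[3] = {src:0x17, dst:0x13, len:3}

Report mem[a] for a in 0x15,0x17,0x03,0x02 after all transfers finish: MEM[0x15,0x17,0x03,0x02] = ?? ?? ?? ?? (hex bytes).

D0: mem[0x05..0x06] <- [07 78]
D1: mem[0x01..0x03] <- [10 d2 11]
D2: mem[0x13..0x19] <- [11 f2 07 78 22 a9 07]
D3: mem[0x13..0x15] <- [22 a9 07]
query mem[0x15]=0x07, mem[0x17]=0x22, mem[0x03]=0x11, mem[0x02]=0xd2

MEM[0x15,0x17,0x03,0x02] = 07 22 11 d2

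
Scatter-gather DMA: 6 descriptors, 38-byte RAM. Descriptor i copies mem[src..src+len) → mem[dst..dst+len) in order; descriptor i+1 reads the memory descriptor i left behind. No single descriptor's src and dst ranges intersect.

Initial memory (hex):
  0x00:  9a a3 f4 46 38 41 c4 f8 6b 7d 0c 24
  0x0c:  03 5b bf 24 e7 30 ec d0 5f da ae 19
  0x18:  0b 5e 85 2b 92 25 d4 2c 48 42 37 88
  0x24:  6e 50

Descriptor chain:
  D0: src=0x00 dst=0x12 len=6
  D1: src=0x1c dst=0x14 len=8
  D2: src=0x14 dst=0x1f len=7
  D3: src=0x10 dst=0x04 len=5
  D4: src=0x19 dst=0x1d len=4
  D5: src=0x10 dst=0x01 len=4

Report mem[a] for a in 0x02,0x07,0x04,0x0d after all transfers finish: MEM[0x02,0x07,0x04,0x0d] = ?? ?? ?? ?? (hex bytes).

MEM[0x02,0x07,0x04,0x0d] = 30 a3 a3 5b

D0: mem[0x12..0x17] <- [9a a3 f4 46 38 41]
D1: mem[0x14..0x1b] <- [92 25 d4 2c 48 42 37 88]
D2: mem[0x1f..0x25] <- [92 25 d4 2c 48 42 37]
D3: mem[0x04..0x08] <- [e7 30 9a a3 92]
D4: mem[0x1d..0x20] <- [42 37 88 92]
D5: mem[0x01..0x04] <- [e7 30 9a a3]
query mem[0x02]=0x30, mem[0x07]=0xa3, mem[0x04]=0xa3, mem[0x0d]=0x5b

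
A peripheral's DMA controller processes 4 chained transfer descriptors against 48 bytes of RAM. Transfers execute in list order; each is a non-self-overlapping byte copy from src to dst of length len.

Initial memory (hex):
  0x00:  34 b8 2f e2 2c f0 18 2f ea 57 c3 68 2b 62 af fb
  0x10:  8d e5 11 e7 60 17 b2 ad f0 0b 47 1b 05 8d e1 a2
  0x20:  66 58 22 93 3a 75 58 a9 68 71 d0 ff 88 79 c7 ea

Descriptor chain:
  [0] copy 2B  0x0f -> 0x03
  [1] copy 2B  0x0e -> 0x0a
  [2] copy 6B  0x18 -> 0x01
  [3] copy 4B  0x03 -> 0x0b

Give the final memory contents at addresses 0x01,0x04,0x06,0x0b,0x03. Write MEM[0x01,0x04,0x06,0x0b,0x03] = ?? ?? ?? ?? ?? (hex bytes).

MEM[0x01,0x04,0x06,0x0b,0x03] = f0 1b 8d 47 47

[0] 0x0f->0x03 len=2 : fb 8d
[1] 0x0e->0x0a len=2 : af fb
[2] 0x18->0x01 len=6 : f0 0b 47 1b 05 8d
[3] 0x03->0x0b len=4 : 47 1b 05 8d
query mem[0x01]=0xf0, mem[0x04]=0x1b, mem[0x06]=0x8d, mem[0x0b]=0x47, mem[0x03]=0x47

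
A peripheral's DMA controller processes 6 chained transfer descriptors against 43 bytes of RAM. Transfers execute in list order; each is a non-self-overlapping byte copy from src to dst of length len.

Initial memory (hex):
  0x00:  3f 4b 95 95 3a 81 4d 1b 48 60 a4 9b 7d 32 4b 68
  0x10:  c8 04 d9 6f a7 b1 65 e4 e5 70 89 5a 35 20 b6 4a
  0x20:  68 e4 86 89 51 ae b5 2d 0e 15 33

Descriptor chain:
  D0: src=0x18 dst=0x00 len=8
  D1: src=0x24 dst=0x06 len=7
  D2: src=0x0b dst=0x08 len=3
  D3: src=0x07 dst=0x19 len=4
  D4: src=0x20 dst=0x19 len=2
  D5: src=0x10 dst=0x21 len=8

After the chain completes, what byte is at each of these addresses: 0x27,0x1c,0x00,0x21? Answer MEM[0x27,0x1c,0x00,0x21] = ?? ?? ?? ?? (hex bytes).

#0 dst[0x00+8] := {0xe5,0x70,0x89,0x5a,0x35,0x20,0xb6,0x4a}
#1 dst[0x06+7] := {0x51,0xae,0xb5,0x2d,0x0e,0x15,0x33}
#2 dst[0x08+3] := {0x15,0x33,0x32}
#3 dst[0x19+4] := {0xae,0x15,0x33,0x32}
#4 dst[0x19+2] := {0x68,0xe4}
#5 dst[0x21+8] := {0xc8,0x04,0xd9,0x6f,0xa7,0xb1,0x65,0xe4}
query mem[0x27]=0x65, mem[0x1c]=0x32, mem[0x00]=0xe5, mem[0x21]=0xc8

MEM[0x27,0x1c,0x00,0x21] = 65 32 e5 c8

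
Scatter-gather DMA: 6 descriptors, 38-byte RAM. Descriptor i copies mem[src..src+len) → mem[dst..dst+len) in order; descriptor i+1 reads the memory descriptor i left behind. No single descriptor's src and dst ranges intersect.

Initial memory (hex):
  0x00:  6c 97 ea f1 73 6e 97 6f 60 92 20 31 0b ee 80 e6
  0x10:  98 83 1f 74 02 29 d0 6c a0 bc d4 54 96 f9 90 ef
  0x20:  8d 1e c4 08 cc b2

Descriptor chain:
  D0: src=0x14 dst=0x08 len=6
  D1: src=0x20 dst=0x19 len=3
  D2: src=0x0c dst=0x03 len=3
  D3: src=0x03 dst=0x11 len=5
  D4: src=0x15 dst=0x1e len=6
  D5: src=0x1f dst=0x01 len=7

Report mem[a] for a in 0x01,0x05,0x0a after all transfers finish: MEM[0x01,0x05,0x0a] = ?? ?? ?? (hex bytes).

MEM[0x01,0x05,0x0a] = d0 1e d0

  after D0: wrote 6B at 0x08 = 0229d06ca0bc
  after D1: wrote 3B at 0x19 = 8d1ec4
  after D2: wrote 3B at 0x03 = a0bc80
  after D3: wrote 5B at 0x11 = a0bc80976f
  after D4: wrote 6B at 0x1e = 6fd06ca08d1e
  after D5: wrote 7B at 0x01 = d06ca08d1eccb2
query mem[0x01]=0xd0, mem[0x05]=0x1e, mem[0x0a]=0xd0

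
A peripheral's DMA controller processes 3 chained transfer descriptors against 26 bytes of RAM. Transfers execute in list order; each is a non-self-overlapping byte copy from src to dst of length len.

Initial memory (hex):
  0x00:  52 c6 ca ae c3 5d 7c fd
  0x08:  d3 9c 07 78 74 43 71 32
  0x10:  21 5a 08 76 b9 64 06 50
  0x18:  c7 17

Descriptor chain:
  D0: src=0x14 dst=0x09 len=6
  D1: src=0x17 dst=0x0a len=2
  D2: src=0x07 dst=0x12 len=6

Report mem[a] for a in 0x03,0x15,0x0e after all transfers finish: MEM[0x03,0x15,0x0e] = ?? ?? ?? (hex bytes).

#0 dst[0x09+6] := {0xb9,0x64,0x06,0x50,0xc7,0x17}
#1 dst[0x0a+2] := {0x50,0xc7}
#2 dst[0x12+6] := {0xfd,0xd3,0xb9,0x50,0xc7,0x50}
query mem[0x03]=0xae, mem[0x15]=0x50, mem[0x0e]=0x17

MEM[0x03,0x15,0x0e] = ae 50 17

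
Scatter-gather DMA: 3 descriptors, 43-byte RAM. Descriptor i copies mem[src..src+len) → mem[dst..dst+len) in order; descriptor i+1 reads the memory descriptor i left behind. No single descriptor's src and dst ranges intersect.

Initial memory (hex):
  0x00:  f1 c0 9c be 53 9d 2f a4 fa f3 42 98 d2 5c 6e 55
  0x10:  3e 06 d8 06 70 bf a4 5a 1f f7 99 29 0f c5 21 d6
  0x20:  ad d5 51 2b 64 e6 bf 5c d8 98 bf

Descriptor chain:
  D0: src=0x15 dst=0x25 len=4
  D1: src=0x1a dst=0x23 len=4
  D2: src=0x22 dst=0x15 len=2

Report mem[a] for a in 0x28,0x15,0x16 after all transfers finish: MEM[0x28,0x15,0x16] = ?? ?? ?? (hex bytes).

#0 dst[0x25+4] := {0xbf,0xa4,0x5a,0x1f}
#1 dst[0x23+4] := {0x99,0x29,0x0f,0xc5}
#2 dst[0x15+2] := {0x51,0x99}
query mem[0x28]=0x1f, mem[0x15]=0x51, mem[0x16]=0x99

MEM[0x28,0x15,0x16] = 1f 51 99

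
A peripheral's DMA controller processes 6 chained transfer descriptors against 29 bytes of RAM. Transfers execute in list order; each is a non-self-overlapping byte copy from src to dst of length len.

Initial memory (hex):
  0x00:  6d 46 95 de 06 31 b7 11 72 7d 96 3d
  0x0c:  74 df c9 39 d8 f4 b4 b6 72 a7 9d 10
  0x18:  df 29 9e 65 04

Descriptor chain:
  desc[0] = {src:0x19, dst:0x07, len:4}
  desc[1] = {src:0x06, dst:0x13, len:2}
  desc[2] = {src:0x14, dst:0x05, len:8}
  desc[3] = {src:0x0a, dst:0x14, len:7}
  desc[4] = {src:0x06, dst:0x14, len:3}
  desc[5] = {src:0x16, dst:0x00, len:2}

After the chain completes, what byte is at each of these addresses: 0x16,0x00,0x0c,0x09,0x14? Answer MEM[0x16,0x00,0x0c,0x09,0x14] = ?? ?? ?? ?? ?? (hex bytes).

MEM[0x16,0x00,0x0c,0x09,0x14] = 10 10 65 df a7

#0 dst[0x07+4] := {0x29,0x9e,0x65,0x04}
#1 dst[0x13+2] := {0xb7,0x29}
#2 dst[0x05+8] := {0x29,0xa7,0x9d,0x10,0xdf,0x29,0x9e,0x65}
#3 dst[0x14+7] := {0x29,0x9e,0x65,0xdf,0xc9,0x39,0xd8}
#4 dst[0x14+3] := {0xa7,0x9d,0x10}
#5 dst[0x00+2] := {0x10,0xdf}
query mem[0x16]=0x10, mem[0x00]=0x10, mem[0x0c]=0x65, mem[0x09]=0xdf, mem[0x14]=0xa7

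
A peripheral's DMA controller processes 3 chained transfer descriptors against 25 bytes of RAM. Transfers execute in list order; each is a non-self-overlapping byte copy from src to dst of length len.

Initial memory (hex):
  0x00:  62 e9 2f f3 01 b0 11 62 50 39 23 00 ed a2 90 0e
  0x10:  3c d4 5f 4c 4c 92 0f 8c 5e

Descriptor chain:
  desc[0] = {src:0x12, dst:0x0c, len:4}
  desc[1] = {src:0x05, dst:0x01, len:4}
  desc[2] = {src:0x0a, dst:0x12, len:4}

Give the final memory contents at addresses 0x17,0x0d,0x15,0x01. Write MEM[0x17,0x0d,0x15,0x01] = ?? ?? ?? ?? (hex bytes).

#0 dst[0x0c+4] := {0x5f,0x4c,0x4c,0x92}
#1 dst[0x01+4] := {0xb0,0x11,0x62,0x50}
#2 dst[0x12+4] := {0x23,0x00,0x5f,0x4c}
query mem[0x17]=0x8c, mem[0x0d]=0x4c, mem[0x15]=0x4c, mem[0x01]=0xb0

MEM[0x17,0x0d,0x15,0x01] = 8c 4c 4c b0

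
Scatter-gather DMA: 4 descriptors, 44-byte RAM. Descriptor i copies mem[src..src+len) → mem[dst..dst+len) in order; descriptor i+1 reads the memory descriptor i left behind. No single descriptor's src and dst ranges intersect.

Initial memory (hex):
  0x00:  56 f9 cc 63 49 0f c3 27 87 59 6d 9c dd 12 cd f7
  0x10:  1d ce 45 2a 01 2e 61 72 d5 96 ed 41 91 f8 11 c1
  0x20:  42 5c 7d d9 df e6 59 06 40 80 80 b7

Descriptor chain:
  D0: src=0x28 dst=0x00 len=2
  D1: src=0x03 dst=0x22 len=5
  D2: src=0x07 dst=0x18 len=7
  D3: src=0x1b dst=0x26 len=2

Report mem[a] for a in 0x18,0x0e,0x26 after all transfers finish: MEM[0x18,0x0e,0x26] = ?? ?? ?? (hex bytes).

D0: mem[0x00..0x01] <- [40 80]
D1: mem[0x22..0x26] <- [63 49 0f c3 27]
D2: mem[0x18..0x1e] <- [27 87 59 6d 9c dd 12]
D3: mem[0x26..0x27] <- [6d 9c]
query mem[0x18]=0x27, mem[0x0e]=0xcd, mem[0x26]=0x6d

MEM[0x18,0x0e,0x26] = 27 cd 6d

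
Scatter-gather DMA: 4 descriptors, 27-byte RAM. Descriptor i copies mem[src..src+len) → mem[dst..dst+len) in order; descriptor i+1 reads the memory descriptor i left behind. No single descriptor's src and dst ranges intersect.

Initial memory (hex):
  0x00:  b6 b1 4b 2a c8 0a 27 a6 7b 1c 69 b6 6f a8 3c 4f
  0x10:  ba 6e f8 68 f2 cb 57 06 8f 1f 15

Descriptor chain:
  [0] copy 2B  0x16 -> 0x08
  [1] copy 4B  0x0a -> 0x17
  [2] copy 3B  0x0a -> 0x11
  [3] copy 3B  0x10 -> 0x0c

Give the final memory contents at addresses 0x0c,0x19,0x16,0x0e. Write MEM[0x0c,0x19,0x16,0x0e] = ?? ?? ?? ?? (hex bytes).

MEM[0x0c,0x19,0x16,0x0e] = ba 6f 57 b6

D0: mem[0x08..0x09] <- [57 06]
D1: mem[0x17..0x1a] <- [69 b6 6f a8]
D2: mem[0x11..0x13] <- [69 b6 6f]
D3: mem[0x0c..0x0e] <- [ba 69 b6]
query mem[0x0c]=0xba, mem[0x19]=0x6f, mem[0x16]=0x57, mem[0x0e]=0xb6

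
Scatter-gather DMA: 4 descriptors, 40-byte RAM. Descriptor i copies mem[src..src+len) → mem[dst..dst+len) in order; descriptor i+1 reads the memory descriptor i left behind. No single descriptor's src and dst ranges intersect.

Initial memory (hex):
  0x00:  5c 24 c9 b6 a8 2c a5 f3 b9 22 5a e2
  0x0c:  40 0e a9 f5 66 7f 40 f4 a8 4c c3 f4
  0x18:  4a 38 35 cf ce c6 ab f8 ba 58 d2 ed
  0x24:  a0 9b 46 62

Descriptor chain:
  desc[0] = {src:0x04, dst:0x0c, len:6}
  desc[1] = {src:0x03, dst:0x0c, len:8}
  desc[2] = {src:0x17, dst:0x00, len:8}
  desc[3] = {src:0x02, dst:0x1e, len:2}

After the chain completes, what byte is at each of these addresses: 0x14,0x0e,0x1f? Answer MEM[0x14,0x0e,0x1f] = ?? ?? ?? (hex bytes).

MEM[0x14,0x0e,0x1f] = a8 2c 35

D0: mem[0x0c..0x11] <- [a8 2c a5 f3 b9 22]
D1: mem[0x0c..0x13] <- [b6 a8 2c a5 f3 b9 22 5a]
D2: mem[0x00..0x07] <- [f4 4a 38 35 cf ce c6 ab]
D3: mem[0x1e..0x1f] <- [38 35]
query mem[0x14]=0xa8, mem[0x0e]=0x2c, mem[0x1f]=0x35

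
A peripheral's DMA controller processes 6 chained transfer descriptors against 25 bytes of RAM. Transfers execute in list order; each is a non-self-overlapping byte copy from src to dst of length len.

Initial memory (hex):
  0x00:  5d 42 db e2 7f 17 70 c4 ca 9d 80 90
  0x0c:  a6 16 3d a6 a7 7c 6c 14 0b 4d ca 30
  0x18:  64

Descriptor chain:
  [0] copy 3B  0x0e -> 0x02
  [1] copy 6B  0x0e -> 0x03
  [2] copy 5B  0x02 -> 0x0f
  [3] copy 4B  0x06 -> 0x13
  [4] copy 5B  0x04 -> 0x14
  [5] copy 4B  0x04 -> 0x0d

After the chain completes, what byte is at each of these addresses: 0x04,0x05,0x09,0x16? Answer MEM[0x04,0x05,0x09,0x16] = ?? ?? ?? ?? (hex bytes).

MEM[0x04,0x05,0x09,0x16] = a6 a7 9d 7c

D0: mem[0x02..0x04] <- [3d a6 a7]
D1: mem[0x03..0x08] <- [3d a6 a7 7c 6c 14]
D2: mem[0x0f..0x13] <- [3d 3d a6 a7 7c]
D3: mem[0x13..0x16] <- [7c 6c 14 9d]
D4: mem[0x14..0x18] <- [a6 a7 7c 6c 14]
D5: mem[0x0d..0x10] <- [a6 a7 7c 6c]
query mem[0x04]=0xa6, mem[0x05]=0xa7, mem[0x09]=0x9d, mem[0x16]=0x7c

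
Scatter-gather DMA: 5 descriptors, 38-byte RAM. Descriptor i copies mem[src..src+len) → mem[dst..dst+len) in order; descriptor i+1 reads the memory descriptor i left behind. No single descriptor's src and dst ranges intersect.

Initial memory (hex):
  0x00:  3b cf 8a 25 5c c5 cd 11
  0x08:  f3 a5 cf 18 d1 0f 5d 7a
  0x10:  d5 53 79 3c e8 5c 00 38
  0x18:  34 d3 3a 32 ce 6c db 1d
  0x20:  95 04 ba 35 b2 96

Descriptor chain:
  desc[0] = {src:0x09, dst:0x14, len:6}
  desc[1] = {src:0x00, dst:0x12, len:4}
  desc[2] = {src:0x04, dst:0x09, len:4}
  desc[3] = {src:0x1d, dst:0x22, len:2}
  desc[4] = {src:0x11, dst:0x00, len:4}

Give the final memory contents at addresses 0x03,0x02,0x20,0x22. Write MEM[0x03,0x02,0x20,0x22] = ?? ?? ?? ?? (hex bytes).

D0: mem[0x14..0x19] <- [a5 cf 18 d1 0f 5d]
D1: mem[0x12..0x15] <- [3b cf 8a 25]
D2: mem[0x09..0x0c] <- [5c c5 cd 11]
D3: mem[0x22..0x23] <- [6c db]
D4: mem[0x00..0x03] <- [53 3b cf 8a]
query mem[0x03]=0x8a, mem[0x02]=0xcf, mem[0x20]=0x95, mem[0x22]=0x6c

MEM[0x03,0x02,0x20,0x22] = 8a cf 95 6c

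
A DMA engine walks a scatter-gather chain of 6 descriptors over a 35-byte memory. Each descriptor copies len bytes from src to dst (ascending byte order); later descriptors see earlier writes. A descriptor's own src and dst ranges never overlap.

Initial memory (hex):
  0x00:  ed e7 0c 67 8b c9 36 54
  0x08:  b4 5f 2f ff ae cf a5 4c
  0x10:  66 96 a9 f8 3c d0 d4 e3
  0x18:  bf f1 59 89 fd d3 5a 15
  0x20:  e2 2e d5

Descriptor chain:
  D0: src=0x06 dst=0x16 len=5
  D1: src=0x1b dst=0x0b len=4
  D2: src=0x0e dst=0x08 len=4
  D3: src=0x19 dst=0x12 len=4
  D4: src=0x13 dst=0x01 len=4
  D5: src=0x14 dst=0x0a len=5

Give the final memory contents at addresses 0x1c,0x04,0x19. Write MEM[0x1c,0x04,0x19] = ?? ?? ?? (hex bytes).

MEM[0x1c,0x04,0x19] = fd 36 5f

[0] 0x06->0x16 len=5 : 36 54 b4 5f 2f
[1] 0x1b->0x0b len=4 : 89 fd d3 5a
[2] 0x0e->0x08 len=4 : 5a 4c 66 96
[3] 0x19->0x12 len=4 : 5f 2f 89 fd
[4] 0x13->0x01 len=4 : 2f 89 fd 36
[5] 0x14->0x0a len=5 : 89 fd 36 54 b4
query mem[0x1c]=0xfd, mem[0x04]=0x36, mem[0x19]=0x5f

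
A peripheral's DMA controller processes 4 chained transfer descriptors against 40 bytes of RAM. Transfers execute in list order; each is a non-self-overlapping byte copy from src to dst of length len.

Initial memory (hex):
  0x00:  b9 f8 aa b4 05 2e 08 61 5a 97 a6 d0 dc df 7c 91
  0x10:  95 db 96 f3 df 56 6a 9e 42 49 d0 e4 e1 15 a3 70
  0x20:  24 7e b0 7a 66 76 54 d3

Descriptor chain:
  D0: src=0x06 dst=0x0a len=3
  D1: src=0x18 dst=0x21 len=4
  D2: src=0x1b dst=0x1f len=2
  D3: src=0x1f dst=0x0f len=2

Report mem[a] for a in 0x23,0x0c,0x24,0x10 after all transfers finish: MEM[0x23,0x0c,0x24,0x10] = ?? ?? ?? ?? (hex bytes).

MEM[0x23,0x0c,0x24,0x10] = d0 5a e4 e1

D0: mem[0x0a..0x0c] <- [08 61 5a]
D1: mem[0x21..0x24] <- [42 49 d0 e4]
D2: mem[0x1f..0x20] <- [e4 e1]
D3: mem[0x0f..0x10] <- [e4 e1]
query mem[0x23]=0xd0, mem[0x0c]=0x5a, mem[0x24]=0xe4, mem[0x10]=0xe1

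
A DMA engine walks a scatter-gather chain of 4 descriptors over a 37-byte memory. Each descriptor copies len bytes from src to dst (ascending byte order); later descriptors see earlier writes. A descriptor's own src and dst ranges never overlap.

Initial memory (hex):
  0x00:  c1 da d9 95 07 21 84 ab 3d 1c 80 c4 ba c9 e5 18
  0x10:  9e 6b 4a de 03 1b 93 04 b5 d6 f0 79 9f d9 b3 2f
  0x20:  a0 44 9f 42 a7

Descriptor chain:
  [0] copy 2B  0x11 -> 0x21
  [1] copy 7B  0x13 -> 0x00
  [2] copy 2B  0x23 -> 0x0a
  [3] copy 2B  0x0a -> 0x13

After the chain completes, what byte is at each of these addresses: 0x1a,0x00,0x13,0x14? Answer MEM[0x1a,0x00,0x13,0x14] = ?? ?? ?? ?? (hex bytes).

MEM[0x1a,0x00,0x13,0x14] = f0 de 42 a7

D0: mem[0x21..0x22] <- [6b 4a]
D1: mem[0x00..0x06] <- [de 03 1b 93 04 b5 d6]
D2: mem[0x0a..0x0b] <- [42 a7]
D3: mem[0x13..0x14] <- [42 a7]
query mem[0x1a]=0xf0, mem[0x00]=0xde, mem[0x13]=0x42, mem[0x14]=0xa7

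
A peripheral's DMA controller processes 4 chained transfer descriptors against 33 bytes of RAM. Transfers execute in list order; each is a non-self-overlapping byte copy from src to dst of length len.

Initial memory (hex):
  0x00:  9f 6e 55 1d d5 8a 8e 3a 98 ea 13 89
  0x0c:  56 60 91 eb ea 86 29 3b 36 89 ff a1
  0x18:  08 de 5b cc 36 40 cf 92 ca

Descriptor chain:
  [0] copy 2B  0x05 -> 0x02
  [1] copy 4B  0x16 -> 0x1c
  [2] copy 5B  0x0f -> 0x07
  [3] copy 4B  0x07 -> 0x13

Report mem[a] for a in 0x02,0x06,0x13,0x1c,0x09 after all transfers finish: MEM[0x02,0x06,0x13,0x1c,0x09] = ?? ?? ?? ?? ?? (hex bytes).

D0: mem[0x02..0x03] <- [8a 8e]
D1: mem[0x1c..0x1f] <- [ff a1 08 de]
D2: mem[0x07..0x0b] <- [eb ea 86 29 3b]
D3: mem[0x13..0x16] <- [eb ea 86 29]
query mem[0x02]=0x8a, mem[0x06]=0x8e, mem[0x13]=0xeb, mem[0x1c]=0xff, mem[0x09]=0x86

MEM[0x02,0x06,0x13,0x1c,0x09] = 8a 8e eb ff 86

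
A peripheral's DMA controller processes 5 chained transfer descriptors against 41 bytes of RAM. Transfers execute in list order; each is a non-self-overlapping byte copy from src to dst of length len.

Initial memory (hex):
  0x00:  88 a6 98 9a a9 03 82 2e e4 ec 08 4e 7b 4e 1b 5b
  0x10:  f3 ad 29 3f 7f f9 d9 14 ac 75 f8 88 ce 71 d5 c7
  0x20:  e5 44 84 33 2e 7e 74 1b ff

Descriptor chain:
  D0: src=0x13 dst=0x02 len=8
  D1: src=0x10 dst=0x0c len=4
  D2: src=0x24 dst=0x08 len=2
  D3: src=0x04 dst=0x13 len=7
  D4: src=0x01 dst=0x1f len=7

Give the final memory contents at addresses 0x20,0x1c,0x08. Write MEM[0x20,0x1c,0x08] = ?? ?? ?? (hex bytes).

[0] 0x13->0x02 len=8 : 3f 7f f9 d9 14 ac 75 f8
[1] 0x10->0x0c len=4 : f3 ad 29 3f
[2] 0x24->0x08 len=2 : 2e 7e
[3] 0x04->0x13 len=7 : f9 d9 14 ac 2e 7e 08
[4] 0x01->0x1f len=7 : a6 3f 7f f9 d9 14 ac
query mem[0x20]=0x3f, mem[0x1c]=0xce, mem[0x08]=0x2e

MEM[0x20,0x1c,0x08] = 3f ce 2e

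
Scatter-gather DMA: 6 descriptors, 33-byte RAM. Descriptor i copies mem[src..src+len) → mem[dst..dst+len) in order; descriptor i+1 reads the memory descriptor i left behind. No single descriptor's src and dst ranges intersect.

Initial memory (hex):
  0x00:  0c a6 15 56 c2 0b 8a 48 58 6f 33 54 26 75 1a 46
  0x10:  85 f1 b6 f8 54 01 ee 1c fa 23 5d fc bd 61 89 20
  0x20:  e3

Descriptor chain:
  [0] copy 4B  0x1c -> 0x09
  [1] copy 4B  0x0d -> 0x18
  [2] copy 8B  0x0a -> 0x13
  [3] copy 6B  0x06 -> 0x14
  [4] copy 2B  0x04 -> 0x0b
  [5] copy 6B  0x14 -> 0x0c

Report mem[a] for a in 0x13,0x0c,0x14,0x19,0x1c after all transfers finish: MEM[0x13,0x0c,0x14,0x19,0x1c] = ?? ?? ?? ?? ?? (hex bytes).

  after D0: wrote 4B at 0x09 = bd618920
  after D1: wrote 4B at 0x18 = 751a4685
  after D2: wrote 8B at 0x13 = 618920751a4685f1
  after D3: wrote 6B at 0x14 = 8a4858bd6189
  after D4: wrote 2B at 0x0b = c20b
  after D5: wrote 6B at 0x0c = 8a4858bd6189
query mem[0x13]=0x61, mem[0x0c]=0x8a, mem[0x14]=0x8a, mem[0x19]=0x89, mem[0x1c]=0xbd

MEM[0x13,0x0c,0x14,0x19,0x1c] = 61 8a 8a 89 bd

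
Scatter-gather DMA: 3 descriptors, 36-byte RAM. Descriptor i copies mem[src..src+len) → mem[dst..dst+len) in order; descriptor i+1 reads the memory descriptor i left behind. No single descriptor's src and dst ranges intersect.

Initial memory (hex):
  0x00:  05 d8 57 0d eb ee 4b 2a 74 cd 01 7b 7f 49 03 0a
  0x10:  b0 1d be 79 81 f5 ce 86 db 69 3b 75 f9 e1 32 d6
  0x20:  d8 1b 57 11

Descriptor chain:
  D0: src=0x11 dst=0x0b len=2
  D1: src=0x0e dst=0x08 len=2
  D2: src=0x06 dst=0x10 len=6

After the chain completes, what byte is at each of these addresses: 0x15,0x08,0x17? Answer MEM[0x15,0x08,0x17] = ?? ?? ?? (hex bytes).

MEM[0x15,0x08,0x17] = 1d 03 86

[0] 0x11->0x0b len=2 : 1d be
[1] 0x0e->0x08 len=2 : 03 0a
[2] 0x06->0x10 len=6 : 4b 2a 03 0a 01 1d
query mem[0x15]=0x1d, mem[0x08]=0x03, mem[0x17]=0x86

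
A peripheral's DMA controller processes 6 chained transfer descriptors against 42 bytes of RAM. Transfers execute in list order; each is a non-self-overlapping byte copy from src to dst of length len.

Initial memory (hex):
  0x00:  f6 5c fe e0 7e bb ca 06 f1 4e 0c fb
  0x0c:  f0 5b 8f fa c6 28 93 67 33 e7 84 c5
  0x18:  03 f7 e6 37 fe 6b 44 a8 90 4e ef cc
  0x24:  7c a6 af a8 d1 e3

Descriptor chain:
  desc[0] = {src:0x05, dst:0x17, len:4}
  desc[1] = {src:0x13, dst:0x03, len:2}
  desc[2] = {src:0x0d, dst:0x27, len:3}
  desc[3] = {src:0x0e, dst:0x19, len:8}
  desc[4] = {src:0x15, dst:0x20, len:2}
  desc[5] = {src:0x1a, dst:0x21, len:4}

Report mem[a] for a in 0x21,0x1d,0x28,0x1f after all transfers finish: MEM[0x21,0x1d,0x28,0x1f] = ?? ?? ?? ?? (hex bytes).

[0] 0x05->0x17 len=4 : bb ca 06 f1
[1] 0x13->0x03 len=2 : 67 33
[2] 0x0d->0x27 len=3 : 5b 8f fa
[3] 0x0e->0x19 len=8 : 8f fa c6 28 93 67 33 e7
[4] 0x15->0x20 len=2 : e7 84
[5] 0x1a->0x21 len=4 : fa c6 28 93
query mem[0x21]=0xfa, mem[0x1d]=0x93, mem[0x28]=0x8f, mem[0x1f]=0x33

MEM[0x21,0x1d,0x28,0x1f] = fa 93 8f 33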